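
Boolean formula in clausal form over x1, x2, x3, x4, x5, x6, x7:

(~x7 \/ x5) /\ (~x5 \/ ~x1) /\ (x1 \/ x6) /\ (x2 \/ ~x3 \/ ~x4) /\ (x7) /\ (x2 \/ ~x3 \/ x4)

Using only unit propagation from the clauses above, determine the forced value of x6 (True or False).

True

(x7) is a unit clause: x7 = True.
(x5 \/ ~x7) with x7 = True leaves only x5, so x5 = True.
(~x1 \/ ~x5) with x5 = True leaves only ~x1, so x1 = False.
In (x6 \/ x1), x1 is now false; x6 must hold, so x6 = True.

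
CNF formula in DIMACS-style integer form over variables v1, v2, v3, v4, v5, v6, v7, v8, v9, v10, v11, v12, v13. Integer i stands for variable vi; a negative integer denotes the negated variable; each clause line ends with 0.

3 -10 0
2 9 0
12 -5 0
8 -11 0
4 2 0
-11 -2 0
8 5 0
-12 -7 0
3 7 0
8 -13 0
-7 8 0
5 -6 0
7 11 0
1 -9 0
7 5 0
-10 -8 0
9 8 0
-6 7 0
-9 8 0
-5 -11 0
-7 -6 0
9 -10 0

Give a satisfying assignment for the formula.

v1 = T  v2 = T  v3 = T  v4 = F  v5 = F  v6 = F  v7 = T  v8 = T  v9 = F  v10 = F  v11 = F  v12 = F  v13 = T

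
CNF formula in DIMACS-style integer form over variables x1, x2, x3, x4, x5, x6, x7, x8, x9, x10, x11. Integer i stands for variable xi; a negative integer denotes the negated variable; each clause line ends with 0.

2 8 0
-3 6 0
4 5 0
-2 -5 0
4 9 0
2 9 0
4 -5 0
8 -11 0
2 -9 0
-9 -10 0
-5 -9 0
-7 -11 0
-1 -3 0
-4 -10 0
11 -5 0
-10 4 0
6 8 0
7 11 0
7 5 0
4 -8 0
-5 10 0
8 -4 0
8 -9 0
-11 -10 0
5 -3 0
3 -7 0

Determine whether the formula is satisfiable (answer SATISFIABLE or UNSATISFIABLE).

UNSATISFIABLE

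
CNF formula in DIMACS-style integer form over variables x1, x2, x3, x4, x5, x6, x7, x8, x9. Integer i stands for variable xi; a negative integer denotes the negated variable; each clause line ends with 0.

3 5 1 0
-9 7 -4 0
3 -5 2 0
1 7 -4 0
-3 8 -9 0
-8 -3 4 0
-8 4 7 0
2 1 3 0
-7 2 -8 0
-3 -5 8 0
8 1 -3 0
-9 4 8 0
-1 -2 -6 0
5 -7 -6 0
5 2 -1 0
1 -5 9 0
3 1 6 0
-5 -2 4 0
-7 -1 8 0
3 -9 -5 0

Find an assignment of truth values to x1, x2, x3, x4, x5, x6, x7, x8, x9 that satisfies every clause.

Set x1 = True and propagate.
Set x2 = True and propagate.
  then x6 is forced to False.
For the remaining variables, x3 = True, x4 = True, x5 = True, x7 = False, x8 = True, x9 = False works.

x1 = True, x2 = True, x3 = True, x4 = True, x5 = True, x6 = False, x7 = False, x8 = True, x9 = False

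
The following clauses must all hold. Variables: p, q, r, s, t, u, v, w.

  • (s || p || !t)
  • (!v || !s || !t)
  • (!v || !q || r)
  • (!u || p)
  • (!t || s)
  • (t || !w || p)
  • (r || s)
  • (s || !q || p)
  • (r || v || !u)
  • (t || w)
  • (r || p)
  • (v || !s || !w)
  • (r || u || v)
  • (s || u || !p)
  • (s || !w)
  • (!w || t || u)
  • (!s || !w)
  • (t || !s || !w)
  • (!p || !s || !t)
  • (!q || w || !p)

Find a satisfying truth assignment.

q occurs only negated in the remaining clauses — set q = False.
Pure literal: r appears only positively; assign r = True.
Branch on p: take p = False.
  then u is forced to False.
Try s = True.
  then w is forced to False.
  then t is forced to True.
  then v is forced to False.
Every clause has at least one true literal under this assignment.
Check each clause:
  1. (s || p || !t) — s is true.
  2. (!t || !s || !v) — !v is true.
  3. (r || !q || !v) — !v is true.
  4. (!u || p) — !u is true.
  5. (!t || s) — s is true.
  6. (p || !w || t) — !w is true.
  7. (r || s) — r is true.
  8. (s || !q || p) — s is true.
  9. (v || r || !u) — !u is true.
  10. (w || t) — t is true.
  11. (r || p) — r is true.
  12. (v || !w || !s) — !w is true.
  13. (r || u || v) — r is true.
  14. (s || u || !p) — s is true.
  15. (s || !w) — !w is true.
  16. (t || !w || u) — !w is true.
  17. (!s || !w) — !w is true.
  18. (!w || !s || t) — !w is true.
  19. (!t || !p || !s) — !p is true.
  20. (!p || !q || w) — !q is true.

p=F  q=F  r=T  s=T  t=T  u=F  v=F  w=F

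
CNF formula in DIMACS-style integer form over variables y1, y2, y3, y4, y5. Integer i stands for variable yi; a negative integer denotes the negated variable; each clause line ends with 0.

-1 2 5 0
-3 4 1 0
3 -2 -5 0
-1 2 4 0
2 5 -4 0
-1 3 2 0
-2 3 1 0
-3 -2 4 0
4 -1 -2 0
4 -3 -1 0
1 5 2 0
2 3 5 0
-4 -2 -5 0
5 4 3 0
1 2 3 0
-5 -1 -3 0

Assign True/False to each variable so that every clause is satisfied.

y1=T, y2=T, y3=F, y4=T, y5=F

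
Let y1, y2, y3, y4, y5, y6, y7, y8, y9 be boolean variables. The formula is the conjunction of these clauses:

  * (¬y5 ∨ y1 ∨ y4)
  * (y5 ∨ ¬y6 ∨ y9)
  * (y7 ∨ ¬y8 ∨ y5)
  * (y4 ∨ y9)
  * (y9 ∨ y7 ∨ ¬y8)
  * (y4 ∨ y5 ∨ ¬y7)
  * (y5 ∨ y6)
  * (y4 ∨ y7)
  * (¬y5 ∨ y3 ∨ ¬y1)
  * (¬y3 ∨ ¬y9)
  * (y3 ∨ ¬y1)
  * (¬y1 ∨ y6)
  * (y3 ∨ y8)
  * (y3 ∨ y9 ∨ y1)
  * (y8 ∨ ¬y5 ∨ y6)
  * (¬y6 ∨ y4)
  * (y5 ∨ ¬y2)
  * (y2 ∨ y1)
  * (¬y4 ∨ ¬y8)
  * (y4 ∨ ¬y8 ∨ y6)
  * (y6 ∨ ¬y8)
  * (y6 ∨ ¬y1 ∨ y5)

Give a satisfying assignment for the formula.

y1 = F, y2 = T, y3 = T, y4 = T, y5 = T, y6 = T, y7 = T, y8 = F, y9 = F

Branch on y1: take y1 = False.
  then y2 is forced to True.
  then y5 is forced to True.
  then y4 is forced to True.
  then y8 is forced to False.
  then y3 is forced to True.
  then y9 is forced to False.
  then y6 is forced to True.
y7 is now unconstrained; take y7 = True.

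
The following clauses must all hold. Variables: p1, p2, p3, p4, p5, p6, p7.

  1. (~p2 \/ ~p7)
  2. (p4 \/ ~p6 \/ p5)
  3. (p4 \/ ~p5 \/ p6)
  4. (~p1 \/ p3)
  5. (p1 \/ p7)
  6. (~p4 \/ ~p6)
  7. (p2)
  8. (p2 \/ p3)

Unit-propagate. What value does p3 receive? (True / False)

True

(p2) stands alone — p2 = True.
From (~p7 \/ ~p2) and p2 = True: p7 = False.
From (p7 \/ p1) and p7 = False: p1 = True.
(~p1 \/ p3) with p1 = True leaves only p3, so p3 = True.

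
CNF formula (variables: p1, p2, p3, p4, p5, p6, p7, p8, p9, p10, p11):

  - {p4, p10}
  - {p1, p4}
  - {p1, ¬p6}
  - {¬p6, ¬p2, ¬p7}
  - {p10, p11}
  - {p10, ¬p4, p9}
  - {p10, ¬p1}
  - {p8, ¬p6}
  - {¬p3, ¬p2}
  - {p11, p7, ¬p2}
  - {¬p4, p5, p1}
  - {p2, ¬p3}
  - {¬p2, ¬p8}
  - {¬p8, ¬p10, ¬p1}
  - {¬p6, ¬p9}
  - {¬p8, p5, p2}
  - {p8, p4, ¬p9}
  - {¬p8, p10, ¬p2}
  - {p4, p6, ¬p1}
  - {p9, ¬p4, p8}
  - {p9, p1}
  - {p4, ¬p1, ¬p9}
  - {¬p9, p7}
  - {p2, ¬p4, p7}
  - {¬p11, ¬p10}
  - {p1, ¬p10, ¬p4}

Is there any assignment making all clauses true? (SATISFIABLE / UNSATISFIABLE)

SATISFIABLE

Pure literal: p3 appears only negated; assign p3 = False.
Try p1 = True.
  then p10 is forced to True.
  then p8 is forced to False.
  then p6 is forced to False.
  then p4 is forced to True.
  then p9 is forced to True.
  then p7 is forced to True.
  then p11 is forced to False.
p2, p5 are now unconstrained; take p2 = False, p5 = False.
So p1=True  p2=False  p3=False  p4=True  p5=False  p6=False  p7=True  p8=False  p9=True  p10=True  p11=False is a satisfying assignment.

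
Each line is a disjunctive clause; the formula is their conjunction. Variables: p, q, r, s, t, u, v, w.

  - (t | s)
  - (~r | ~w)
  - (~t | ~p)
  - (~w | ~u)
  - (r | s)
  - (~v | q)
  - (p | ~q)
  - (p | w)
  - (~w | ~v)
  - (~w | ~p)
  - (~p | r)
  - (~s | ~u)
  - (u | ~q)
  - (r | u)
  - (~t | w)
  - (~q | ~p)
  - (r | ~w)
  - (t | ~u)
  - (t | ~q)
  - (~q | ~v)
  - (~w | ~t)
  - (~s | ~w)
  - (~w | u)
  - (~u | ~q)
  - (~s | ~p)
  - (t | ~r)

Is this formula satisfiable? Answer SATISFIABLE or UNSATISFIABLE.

UNSATISFIABLE

w = True:
  propagation gives r=False; an empty clause results — contradiction.
w = False:
  propagation gives p=True, t=False, s=True; an empty clause results — contradiction.
Every branch closes, so no satisfying assignment exists.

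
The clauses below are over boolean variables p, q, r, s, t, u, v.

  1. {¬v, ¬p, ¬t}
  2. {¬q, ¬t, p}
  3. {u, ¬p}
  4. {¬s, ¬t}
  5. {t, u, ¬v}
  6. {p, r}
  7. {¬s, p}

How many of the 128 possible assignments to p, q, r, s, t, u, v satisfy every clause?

30

Split on p, then t.
  p=1, t=1: remaining (q,r,s,u,v) ∈ {(0,0,0,1,0); (0,1,0,1,0); (1,0,0,1,0); (1,1,0,1,0)} — 4.
  p=1, t=0: forces u=1; q, r, s, v free → 2^4 = 16.
  p=0, t=1: remaining (q,r,s,u,v) ∈ {(0,1,0,0,0); (0,1,0,0,1); (0,1,0,1,0); (0,1,0,1,1)} — 4.
  p=0, t=0: q free; 3 ways for (r,s,u,v) × 2^1 = 6.
Total: 4 + 16 + 4 + 6 = 30.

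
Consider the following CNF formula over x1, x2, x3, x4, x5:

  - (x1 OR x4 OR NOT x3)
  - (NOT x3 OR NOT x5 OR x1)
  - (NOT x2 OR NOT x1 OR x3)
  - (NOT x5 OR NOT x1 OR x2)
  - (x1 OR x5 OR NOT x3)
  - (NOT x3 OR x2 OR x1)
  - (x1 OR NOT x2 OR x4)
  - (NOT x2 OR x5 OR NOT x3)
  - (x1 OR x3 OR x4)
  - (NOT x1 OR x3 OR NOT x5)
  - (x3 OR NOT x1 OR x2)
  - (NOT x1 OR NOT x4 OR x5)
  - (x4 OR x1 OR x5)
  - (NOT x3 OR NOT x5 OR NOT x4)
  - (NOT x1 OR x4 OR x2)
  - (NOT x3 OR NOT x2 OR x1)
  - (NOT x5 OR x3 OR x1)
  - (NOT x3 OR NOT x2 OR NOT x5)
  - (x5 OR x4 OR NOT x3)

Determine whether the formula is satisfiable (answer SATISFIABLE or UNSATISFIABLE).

Set x1 = False and propagate.
For the remaining variables, x2 = True, x3 = False, x4 = True, x5 = False works.
So x1 = 0, x2 = 1, x3 = 0, x4 = 1, x5 = 0 is a satisfying assignment.

SATISFIABLE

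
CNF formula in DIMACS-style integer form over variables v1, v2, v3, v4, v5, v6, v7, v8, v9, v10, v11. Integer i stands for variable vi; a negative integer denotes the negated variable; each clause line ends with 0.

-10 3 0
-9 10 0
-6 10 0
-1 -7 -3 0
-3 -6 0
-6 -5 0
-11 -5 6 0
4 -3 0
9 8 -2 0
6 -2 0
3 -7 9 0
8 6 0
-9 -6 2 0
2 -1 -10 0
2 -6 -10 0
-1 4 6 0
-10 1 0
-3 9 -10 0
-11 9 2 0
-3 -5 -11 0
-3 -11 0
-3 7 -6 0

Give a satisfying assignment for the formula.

Pure literal: v8 appears only positively; assign v8 = True.
Pure literal: v11 appears only negated; assign v11 = False.
Branch on v1: take v1 = False.
  then v10 is forced to False.
  then v9 is forced to False.
  then v6 is forced to False.
  then v2 is forced to False.
Branch on v3: take v3 = False.
  then v7 is forced to False.
v4, v5 are now unconstrained; take v4 = False, v5 = True.
Every clause has at least one true literal under this assignment.

v1=False, v2=False, v3=False, v4=False, v5=True, v6=False, v7=False, v8=True, v9=False, v10=False, v11=False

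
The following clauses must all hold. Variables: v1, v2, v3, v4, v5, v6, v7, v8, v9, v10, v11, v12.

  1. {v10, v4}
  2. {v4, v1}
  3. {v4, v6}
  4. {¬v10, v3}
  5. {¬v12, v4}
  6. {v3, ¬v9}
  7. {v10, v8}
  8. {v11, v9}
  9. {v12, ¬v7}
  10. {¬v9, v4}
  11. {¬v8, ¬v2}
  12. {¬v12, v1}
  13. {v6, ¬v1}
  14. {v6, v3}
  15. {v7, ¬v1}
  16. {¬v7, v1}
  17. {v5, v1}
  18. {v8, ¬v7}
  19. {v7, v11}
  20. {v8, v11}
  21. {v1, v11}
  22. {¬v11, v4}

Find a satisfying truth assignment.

v1=False, v2=True, v3=True, v4=True, v5=True, v6=False, v7=False, v8=False, v9=True, v10=True, v11=True, v12=False

Check each clause:
  1. {v10, v4} — v10 is true.
  2. {v1, v4} — v4 is true.
  3. {v4, v6} — v4 is true.
  4. {¬v10, v3} — v3 is true.
  5. {v4, ¬v12} — v4 is true.
  6. {v3, ¬v9} — v3 is true.
  7. {v10, v8} — v10 is true.
  8. {v11, v9} — v9 is true.
  9. {v12, ¬v7} — ¬v7 is true.
  10. {v4, ¬v9} — v4 is true.
  11. {¬v8, ¬v2} — ¬v8 is true.
  12. {¬v12, v1} — ¬v12 is true.
  13. {¬v1, v6} — ¬v1 is true.
  14. {v6, v3} — v3 is true.
  15. {¬v1, v7} — ¬v1 is true.
  16. {¬v7, v1} — ¬v7 is true.
  17. {v1, v5} — v5 is true.
  18. {v8, ¬v7} — ¬v7 is true.
  19. {v11, v7} — v11 is true.
  20. {v11, v8} — v11 is true.
  21. {v11, v1} — v11 is true.
  22. {¬v11, v4} — v4 is true.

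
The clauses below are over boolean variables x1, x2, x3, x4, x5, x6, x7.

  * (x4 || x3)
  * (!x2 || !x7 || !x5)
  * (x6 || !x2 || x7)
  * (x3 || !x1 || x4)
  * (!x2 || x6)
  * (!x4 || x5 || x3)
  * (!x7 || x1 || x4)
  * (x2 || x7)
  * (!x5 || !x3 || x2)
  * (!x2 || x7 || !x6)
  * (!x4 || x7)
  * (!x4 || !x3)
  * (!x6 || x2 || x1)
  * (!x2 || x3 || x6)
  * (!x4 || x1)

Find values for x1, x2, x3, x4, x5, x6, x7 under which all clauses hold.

Branch on x1: take x1 = True.
Try x2 = False.
  then x7 is forced to True.
Branch on x3: take x3 = False.
  then x4 is forced to True.
  then x5 is forced to True.
x6 is now unconstrained; take x6 = False.
Check each clause:
  1. (x4 || x3) — x4 is true.
  2. (!x7 || !x5 || !x2) — !x2 is true.
  3. (x7 || x6 || !x2) — !x2 is true.
  4. (x4 || x3 || !x1) — x4 is true.
  5. (!x2 || x6) — !x2 is true.
  6. (!x4 || x3 || x5) — x5 is true.
  7. (x1 || x4 || !x7) — x4 is true.
  8. (x2 || x7) — x7 is true.
  9. (!x5 || x2 || !x3) — !x3 is true.
  10. (x7 || !x2 || !x6) — !x6 is true.
  11. (!x4 || x7) — x7 is true.
  12. (!x4 || !x3) — !x3 is true.
  13. (!x6 || x2 || x1) — x1 is true.
  14. (!x2 || x3 || x6) — !x2 is true.
  15. (!x4 || x1) — x1 is true.

x1=T, x2=F, x3=F, x4=T, x5=T, x6=F, x7=T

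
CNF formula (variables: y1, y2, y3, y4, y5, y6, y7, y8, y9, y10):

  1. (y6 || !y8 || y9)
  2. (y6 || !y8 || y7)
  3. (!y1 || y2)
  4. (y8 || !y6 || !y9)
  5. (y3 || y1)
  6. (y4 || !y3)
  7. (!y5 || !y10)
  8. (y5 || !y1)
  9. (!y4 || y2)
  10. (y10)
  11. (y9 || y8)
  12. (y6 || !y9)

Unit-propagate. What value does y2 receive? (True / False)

True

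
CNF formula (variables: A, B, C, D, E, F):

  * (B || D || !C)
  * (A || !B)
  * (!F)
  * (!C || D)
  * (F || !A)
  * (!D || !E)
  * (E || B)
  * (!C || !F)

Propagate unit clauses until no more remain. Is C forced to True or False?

False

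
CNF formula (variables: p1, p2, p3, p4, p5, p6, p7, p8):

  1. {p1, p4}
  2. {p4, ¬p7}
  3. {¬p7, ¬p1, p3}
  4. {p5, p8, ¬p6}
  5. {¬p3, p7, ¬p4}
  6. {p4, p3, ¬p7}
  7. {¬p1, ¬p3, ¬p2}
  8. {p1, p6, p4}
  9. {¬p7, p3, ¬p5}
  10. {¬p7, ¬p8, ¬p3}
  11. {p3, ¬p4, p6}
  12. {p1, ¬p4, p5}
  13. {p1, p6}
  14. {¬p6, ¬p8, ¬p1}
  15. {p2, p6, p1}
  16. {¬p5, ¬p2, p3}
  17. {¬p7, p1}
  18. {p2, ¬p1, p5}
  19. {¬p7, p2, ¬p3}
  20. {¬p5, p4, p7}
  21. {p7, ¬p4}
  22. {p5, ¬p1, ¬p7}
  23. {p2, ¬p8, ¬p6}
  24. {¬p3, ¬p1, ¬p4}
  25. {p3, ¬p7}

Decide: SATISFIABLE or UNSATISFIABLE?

Branch on p1: take p1 = True.
Branch on p2: take p2 = True.
  then p3 is forced to False.
  then p7 is forced to False.
  then p5 is forced to False.
  then p4 is forced to False.
For the remaining variables, p6 = False, p8 = True works.
Every clause has at least one true literal under this assignment.
So p1=True, p2=True, p3=False, p4=False, p5=False, p6=False, p7=False, p8=True is a satisfying assignment.

SATISFIABLE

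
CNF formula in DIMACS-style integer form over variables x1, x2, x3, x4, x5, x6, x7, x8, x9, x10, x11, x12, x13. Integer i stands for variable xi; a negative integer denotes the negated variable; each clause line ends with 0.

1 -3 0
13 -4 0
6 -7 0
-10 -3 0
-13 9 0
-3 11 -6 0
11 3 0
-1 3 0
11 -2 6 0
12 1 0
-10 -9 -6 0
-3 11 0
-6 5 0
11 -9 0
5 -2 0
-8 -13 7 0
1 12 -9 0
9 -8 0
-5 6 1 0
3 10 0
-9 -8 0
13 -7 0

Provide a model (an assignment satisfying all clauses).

x1=T, x2=F, x3=T, x4=T, x5=F, x6=F, x7=F, x8=F, x9=T, x10=F, x11=T, x12=T, x13=T

Check each clause:
  1. (~x3 | x1) — x1 is true.
  2. (~x4 | x13) — x13 is true.
  3. (x6 | ~x7) — ~x7 is true.
  4. (~x3 | ~x10) — ~x10 is true.
  5. (x9 | ~x13) — x9 is true.
  6. (x11 | ~x6 | ~x3) — ~x6 is true.
  7. (x11 | x3) — x3 is true.
  8. (~x1 | x3) — x3 is true.
  9. (~x2 | x11 | x6) — x11 is true.
  10. (x12 | x1) — x1 is true.
  11. (~x6 | ~x9 | ~x10) — ~x6 is true.
  12. (~x3 | x11) — x11 is true.
  13. (~x6 | x5) — ~x6 is true.
  14. (~x9 | x11) — x11 is true.
  15. (~x2 | x5) — ~x2 is true.
  16. (x7 | ~x13 | ~x8) — ~x8 is true.
  17. (x1 | x12 | ~x9) — x1 is true.
  18. (~x8 | x9) — ~x8 is true.
  19. (~x5 | x1 | x6) — x1 is true.
  20. (x10 | x3) — x3 is true.
  21. (~x8 | ~x9) — ~x8 is true.
  22. (x13 | ~x7) — ~x7 is true.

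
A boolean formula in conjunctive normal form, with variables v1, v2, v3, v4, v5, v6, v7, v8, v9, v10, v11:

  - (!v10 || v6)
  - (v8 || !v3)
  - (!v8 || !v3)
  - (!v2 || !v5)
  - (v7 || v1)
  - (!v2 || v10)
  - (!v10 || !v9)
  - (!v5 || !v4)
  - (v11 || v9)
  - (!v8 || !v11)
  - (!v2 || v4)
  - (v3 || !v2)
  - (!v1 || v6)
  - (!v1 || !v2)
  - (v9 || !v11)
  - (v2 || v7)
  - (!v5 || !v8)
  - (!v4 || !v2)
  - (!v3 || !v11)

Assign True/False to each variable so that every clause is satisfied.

v1=F  v2=F  v3=F  v4=F  v5=T  v6=F  v7=T  v8=F  v9=T  v10=F  v11=F

Check each clause:
  1. (v6 || !v10) — !v10 is true.
  2. (!v3 || v8) — !v3 is true.
  3. (!v3 || !v8) — !v8 is true.
  4. (!v5 || !v2) — !v2 is true.
  5. (v1 || v7) — v7 is true.
  6. (!v2 || v10) — !v2 is true.
  7. (!v9 || !v10) — !v10 is true.
  8. (!v4 || !v5) — !v4 is true.
  9. (v11 || v9) — v9 is true.
  10. (!v8 || !v11) — !v8 is true.
  11. (v4 || !v2) — !v2 is true.
  12. (v3 || !v2) — !v2 is true.
  13. (!v1 || v6) — !v1 is true.
  14. (!v2 || !v1) — !v2 is true.
  15. (!v11 || v9) — v9 is true.
  16. (v7 || v2) — v7 is true.
  17. (!v8 || !v5) — !v8 is true.
  18. (!v4 || !v2) — !v4 is true.
  19. (!v3 || !v11) — !v11 is true.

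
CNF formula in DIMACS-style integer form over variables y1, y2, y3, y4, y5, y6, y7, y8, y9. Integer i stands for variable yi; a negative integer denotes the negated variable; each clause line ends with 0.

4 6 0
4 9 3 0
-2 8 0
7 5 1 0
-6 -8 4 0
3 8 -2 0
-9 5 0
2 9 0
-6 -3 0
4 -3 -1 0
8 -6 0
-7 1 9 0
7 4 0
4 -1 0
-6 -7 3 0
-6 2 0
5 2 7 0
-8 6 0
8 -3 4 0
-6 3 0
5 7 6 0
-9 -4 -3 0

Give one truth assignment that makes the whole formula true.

y5 occurs only positively in the remaining clauses — set y5 = True.
Branch on y1: take y1 = True.
  then y4 is forced to True.
Branch on y2: take y2 = False.
  then y9 is forced to True.
  then y6 is forced to False.
  then y8 is forced to False.
  then y3 is forced to False.
y7 is now unconstrained; take y7 = False.

y1=T  y2=F  y3=F  y4=T  y5=T  y6=F  y7=F  y8=F  y9=T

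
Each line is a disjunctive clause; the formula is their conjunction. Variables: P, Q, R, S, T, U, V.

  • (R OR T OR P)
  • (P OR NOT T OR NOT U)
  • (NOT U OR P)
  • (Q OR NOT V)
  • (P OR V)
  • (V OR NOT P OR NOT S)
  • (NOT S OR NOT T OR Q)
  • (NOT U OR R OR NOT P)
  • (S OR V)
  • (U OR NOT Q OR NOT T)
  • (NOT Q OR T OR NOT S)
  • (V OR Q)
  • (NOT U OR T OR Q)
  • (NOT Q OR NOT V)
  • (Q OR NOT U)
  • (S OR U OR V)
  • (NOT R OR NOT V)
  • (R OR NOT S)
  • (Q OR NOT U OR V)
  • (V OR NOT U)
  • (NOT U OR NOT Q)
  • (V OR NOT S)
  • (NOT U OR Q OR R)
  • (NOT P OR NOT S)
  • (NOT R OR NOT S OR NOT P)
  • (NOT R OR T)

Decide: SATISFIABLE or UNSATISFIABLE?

UNSATISFIABLE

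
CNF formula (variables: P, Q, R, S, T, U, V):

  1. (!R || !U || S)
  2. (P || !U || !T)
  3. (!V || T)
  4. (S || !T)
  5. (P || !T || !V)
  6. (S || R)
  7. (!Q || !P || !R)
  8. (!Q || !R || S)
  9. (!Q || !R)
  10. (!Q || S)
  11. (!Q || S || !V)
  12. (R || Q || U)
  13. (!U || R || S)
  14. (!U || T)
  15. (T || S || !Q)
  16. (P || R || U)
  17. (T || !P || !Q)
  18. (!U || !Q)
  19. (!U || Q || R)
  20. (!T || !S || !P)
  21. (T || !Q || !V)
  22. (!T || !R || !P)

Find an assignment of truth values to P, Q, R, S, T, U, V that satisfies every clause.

P=True, Q=False, R=True, S=True, T=False, U=False, V=False

Check each clause:
  1. (!R || S || !U) — !U is true.
  2. (!U || !T || P) — P is true.
  3. (T || !V) — !V is true.
  4. (S || !T) — !T is true.
  5. (!V || !T || P) — !V is true.
  6. (R || S) — R is true.
  7. (!Q || !R || !P) — !Q is true.
  8. (!Q || S || !R) — S is true.
  9. (!R || !Q) — !Q is true.
  10. (S || !Q) — S is true.
  11. (!V || !Q || S) — !V is true.
  12. (U || R || Q) — R is true.
  13. (R || !U || S) — !U is true.
  14. (!U || T) — !U is true.
  15. (T || S || !Q) — S is true.
  16. (P || R || U) — P is true.
  17. (T || !Q || !P) — !Q is true.
  18. (!U || !Q) — !U is true.
  19. (!U || R || Q) — !U is true.
  20. (!S || !T || !P) — !T is true.
  21. (!Q || T || !V) — !V is true.
  22. (!P || !T || !R) — !T is true.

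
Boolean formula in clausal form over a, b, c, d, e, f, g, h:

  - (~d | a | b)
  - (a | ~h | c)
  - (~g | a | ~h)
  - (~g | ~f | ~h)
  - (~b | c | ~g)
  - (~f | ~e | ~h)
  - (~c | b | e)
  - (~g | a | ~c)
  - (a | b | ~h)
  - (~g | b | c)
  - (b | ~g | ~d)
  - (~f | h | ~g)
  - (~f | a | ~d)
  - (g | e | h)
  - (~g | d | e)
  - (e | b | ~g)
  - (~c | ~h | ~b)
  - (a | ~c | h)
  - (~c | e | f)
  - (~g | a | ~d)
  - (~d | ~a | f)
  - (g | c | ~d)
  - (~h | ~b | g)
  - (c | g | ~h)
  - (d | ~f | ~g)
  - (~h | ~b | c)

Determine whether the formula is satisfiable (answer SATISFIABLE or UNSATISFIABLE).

SATISFIABLE

Try a = True.
The remaining clauses are satisfied by b = True, c = False, d = False, e = True, f = True, g = False, h = False.
Every clause has at least one true literal under this assignment.
So a=True, b=True, c=False, d=False, e=True, f=True, g=False, h=False is a satisfying assignment.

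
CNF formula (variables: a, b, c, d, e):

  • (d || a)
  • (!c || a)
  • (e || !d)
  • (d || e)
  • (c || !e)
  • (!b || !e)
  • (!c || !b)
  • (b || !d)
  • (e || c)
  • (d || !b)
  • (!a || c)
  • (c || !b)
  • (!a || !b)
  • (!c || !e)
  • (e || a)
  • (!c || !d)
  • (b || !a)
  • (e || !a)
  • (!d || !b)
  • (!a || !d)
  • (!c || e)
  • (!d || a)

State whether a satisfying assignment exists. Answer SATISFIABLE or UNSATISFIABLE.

UNSATISFIABLE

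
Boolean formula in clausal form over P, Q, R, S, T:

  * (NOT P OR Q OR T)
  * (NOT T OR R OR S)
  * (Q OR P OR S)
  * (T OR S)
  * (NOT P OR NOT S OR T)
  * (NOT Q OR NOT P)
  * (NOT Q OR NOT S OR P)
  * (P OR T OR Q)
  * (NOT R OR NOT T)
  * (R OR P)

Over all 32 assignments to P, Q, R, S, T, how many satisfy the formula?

1

The models are:
  P=T Q=F R=F S=T T=T
Count: 1.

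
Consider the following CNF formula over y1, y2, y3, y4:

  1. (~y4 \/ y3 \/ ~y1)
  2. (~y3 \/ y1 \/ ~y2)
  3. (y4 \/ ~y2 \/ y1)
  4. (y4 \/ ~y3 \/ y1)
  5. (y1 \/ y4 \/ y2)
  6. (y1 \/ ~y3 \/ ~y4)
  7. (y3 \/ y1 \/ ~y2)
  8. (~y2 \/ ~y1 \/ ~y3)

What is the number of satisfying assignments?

Satisfying assignments:
  y1=0 y2=0 y3=0 y4=1
  y1=1 y2=0 y3=0 y4=0
  y1=1 y2=0 y3=1 y4=0
  y1=1 y2=0 y3=1 y4=1
  y1=1 y2=1 y3=0 y4=0
Count: 5.

5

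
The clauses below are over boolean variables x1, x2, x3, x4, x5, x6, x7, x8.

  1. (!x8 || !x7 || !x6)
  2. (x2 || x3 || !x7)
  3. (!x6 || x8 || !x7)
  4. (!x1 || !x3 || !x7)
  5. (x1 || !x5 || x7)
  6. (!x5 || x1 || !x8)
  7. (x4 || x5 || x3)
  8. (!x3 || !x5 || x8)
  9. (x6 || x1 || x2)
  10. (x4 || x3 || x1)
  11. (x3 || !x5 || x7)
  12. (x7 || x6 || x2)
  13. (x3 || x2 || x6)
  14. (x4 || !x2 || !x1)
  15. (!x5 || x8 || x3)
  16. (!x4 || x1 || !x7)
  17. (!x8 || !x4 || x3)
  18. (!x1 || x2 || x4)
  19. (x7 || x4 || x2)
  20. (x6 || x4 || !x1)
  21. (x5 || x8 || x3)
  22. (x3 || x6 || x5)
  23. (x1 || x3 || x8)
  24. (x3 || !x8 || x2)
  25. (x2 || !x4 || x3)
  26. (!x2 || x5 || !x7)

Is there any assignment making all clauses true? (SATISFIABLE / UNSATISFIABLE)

Try x1 = False.
Set x2 = False and propagate.
  then x6 is forced to True.
For the remaining variables, x3 = True, x4 = True, x5 = False, x7 = False, x8 = False works.
So x1=False  x2=False  x3=True  x4=True  x5=False  x6=True  x7=False  x8=False is a satisfying assignment.

SATISFIABLE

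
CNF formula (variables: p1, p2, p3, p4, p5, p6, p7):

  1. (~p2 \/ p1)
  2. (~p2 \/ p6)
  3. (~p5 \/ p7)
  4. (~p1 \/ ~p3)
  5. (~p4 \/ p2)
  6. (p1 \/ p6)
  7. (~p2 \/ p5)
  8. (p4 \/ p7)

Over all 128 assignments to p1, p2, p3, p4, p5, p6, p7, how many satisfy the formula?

Case analysis on p2 and p1:
  p2=1, p1=1: remaining (p3,p4,p5,p6,p7) ∈ {(0,0,1,1,1); (0,1,1,1,1)} — 2.
  p2=1, p1=0: a clause becomes empty — 0.
  p2=0, p1=1: remaining (p3,p4,p5,p6,p7) ∈ {(0,0,0,0,1); (0,0,0,1,1); (0,0,1,0,1); (0,0,1,1,1)} — 4.
  p2=0, p1=0: remaining (p3,p4,p5,p6,p7) ∈ {(0,0,0,1,1); (0,0,1,1,1); (1,0,0,1,1); (1,0,1,1,1)} — 4.
Total: 2 + 0 + 4 + 4 = 10.

10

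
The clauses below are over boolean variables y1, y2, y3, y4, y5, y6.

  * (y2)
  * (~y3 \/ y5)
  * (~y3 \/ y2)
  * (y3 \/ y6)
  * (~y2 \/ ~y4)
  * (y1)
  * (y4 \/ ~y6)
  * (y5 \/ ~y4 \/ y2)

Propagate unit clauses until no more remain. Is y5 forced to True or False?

True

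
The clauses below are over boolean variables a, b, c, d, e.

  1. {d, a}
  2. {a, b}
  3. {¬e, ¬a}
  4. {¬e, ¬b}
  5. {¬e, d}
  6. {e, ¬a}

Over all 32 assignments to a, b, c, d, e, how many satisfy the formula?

The models are:
  a=0 b=1 c=0 d=1 e=0
  a=0 b=1 c=1 d=1 e=0
That's 2 in total.

2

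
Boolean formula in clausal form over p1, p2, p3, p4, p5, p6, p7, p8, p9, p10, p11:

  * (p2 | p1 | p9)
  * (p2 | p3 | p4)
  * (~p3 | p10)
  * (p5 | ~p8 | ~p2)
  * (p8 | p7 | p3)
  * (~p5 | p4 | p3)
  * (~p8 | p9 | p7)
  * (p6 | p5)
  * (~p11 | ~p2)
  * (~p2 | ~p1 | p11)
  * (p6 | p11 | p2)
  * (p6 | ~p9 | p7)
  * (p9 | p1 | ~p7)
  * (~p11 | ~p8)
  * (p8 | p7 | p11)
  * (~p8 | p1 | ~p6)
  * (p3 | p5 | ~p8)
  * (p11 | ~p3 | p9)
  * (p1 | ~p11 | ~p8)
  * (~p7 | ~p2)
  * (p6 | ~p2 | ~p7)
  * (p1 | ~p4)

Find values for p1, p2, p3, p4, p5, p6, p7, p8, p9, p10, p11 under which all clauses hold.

p1=True, p2=False, p3=True, p4=False, p5=False, p6=True, p7=False, p8=True, p9=True, p10=True, p11=False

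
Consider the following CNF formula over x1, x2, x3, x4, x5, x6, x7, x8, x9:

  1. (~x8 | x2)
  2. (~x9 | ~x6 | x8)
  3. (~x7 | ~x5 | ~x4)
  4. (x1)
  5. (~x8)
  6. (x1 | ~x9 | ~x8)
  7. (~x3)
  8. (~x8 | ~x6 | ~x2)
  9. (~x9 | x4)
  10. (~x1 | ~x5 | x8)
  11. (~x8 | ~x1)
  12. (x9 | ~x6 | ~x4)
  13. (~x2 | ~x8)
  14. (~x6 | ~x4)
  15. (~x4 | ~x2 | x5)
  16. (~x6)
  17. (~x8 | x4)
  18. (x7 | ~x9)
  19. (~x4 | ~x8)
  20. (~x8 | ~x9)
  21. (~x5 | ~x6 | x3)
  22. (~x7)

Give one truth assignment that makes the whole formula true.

x1=1, x2=1, x3=0, x4=0, x5=0, x6=0, x7=0, x8=0, x9=0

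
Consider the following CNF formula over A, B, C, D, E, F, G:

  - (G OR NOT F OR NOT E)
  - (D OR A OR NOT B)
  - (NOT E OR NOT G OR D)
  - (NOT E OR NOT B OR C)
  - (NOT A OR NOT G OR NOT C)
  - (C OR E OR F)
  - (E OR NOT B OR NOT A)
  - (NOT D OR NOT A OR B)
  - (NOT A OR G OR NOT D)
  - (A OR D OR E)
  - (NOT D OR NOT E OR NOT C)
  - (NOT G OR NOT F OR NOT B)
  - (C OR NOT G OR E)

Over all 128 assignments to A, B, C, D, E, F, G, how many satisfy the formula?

20

Case analysis on E and A:
  E=1, A=1: remaining (B,C,D,F,G) ∈ {(0,0,0,0,0); (0,1,0,0,0); (1,1,0,0,0)} — 3.
  E=1, A=0: 5 of the 32 assignments to (B,C,D,F,G) work.
  E=0, A=1: remaining (B,C,D,F,G) ∈ {(0,0,0,1,0); (0,1,0,0,0); (0,1,0,1,0)} — 3.
  E=0, A=0: 9 of the 32 assignments to (B,C,D,F,G) work.
Total: 3 + 5 + 3 + 9 = 20.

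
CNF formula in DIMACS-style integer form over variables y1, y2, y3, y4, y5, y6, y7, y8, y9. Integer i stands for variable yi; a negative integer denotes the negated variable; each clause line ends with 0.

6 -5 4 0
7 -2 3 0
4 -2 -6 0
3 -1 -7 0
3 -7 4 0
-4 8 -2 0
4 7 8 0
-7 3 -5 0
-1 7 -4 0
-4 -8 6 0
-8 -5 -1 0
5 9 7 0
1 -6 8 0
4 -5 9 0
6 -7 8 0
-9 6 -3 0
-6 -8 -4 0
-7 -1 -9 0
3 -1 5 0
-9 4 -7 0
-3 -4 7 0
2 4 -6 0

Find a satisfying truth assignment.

y1=False, y2=True, y3=True, y4=False, y5=False, y6=False, y7=True, y8=True, y9=False

Set y1 = False and propagate.
For the remaining variables, y2 = True, y3 = True, y4 = False, y5 = False, y6 = False, y7 = True, y8 = True, y9 = False works.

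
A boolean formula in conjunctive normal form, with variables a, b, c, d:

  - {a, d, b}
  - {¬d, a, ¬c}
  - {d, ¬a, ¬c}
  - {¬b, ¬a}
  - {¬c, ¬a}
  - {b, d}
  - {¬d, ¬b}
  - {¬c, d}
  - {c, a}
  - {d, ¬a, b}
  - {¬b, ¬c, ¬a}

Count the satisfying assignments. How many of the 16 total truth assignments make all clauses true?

The models are:
  a=T b=F c=F d=T
Count: 1.

1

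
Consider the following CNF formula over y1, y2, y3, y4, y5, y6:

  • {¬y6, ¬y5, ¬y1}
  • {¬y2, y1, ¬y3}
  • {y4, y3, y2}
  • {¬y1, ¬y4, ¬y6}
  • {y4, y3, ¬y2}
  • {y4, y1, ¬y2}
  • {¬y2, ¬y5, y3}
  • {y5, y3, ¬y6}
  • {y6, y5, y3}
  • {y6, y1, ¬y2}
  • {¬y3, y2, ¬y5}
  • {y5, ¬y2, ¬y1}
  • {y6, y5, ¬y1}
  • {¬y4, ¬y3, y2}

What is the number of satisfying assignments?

Case analysis on y2 and y3:
  y2=T, y3=T: remaining (y1,y4,y5,y6) ∈ {(T,F,T,F); (T,T,T,F)} — 2.
  y2=T, y3=F: a clause becomes empty — 0.
  y2=F, y3=T: remaining (y1,y4,y5,y6) ∈ {(F,F,F,F); (F,F,F,T); (T,F,F,T)} — 3.
  y2=F, y3=F: remaining (y1,y4,y5,y6) ∈ {(F,T,T,F); (F,T,T,T); (T,T,T,F)} — 3.
Total: 2 + 0 + 3 + 3 = 8.

8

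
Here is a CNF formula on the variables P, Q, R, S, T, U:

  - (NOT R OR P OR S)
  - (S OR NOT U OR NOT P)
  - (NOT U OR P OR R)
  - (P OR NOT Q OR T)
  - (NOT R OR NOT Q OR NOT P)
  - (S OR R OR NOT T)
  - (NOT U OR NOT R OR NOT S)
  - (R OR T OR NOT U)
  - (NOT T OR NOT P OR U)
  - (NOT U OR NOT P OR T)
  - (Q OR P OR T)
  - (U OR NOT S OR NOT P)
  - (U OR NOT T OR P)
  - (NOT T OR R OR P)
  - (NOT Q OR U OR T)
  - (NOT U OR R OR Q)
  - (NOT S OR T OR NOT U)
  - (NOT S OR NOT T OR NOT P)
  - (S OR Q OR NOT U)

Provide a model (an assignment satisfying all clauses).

P = True  Q = False  R = False  S = False  T = False  U = False

Check each clause:
  1. (NOT R OR P OR S) — P is true.
  2. (NOT U OR NOT P OR S) — NOT U is true.
  3. (P OR R OR NOT U) — P is true.
  4. (T OR P OR NOT Q) — P is true.
  5. (NOT Q OR NOT P OR NOT R) — NOT R is true.
  6. (R OR NOT T OR S) — NOT T is true.
  7. (NOT U OR NOT S OR NOT R) — NOT U is true.
  8. (R OR T OR NOT U) — NOT U is true.
  9. (NOT T OR NOT P OR U) — NOT T is true.
  10. (NOT U OR NOT P OR T) — NOT U is true.
  11. (P OR Q OR T) — P is true.
  12. (U OR NOT S OR NOT P) — NOT S is true.
  13. (U OR P OR NOT T) — P is true.
  14. (R OR P OR NOT T) — P is true.
  15. (U OR NOT Q OR T) — NOT Q is true.
  16. (Q OR NOT U OR R) — NOT U is true.
  17. (NOT U OR NOT S OR T) — NOT U is true.
  18. (NOT T OR NOT P OR NOT S) — NOT T is true.
  19. (S OR NOT U OR Q) — NOT U is true.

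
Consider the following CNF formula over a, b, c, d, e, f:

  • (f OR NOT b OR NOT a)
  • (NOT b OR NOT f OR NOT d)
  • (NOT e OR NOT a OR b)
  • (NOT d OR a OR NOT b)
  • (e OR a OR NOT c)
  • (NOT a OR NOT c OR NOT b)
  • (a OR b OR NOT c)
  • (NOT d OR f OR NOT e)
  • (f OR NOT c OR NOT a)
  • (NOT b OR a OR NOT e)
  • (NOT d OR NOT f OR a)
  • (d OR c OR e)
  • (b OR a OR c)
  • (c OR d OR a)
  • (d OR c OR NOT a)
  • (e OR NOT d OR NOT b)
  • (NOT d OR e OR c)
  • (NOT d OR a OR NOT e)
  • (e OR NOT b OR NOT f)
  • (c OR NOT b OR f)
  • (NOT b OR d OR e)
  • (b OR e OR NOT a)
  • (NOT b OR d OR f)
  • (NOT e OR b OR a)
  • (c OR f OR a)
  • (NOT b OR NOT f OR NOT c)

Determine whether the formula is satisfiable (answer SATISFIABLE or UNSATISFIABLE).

UNSATISFIABLE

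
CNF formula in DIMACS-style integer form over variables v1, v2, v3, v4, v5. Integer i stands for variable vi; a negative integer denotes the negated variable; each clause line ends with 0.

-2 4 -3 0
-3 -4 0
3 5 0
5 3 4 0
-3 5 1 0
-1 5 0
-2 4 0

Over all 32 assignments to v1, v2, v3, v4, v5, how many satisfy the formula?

8

Case analysis on v3 and v4:
  v3=1, v4=1: a clause becomes empty — 0.
  v3=1, v4=0: remaining (v1,v2,v5) ∈ {(0,0,1); (1,0,1)} — 2.
  v3=0, v4=1: remaining (v1,v2,v5) ∈ {(0,0,1); (0,1,1); (1,0,1); (1,1,1)} — 4.
  v3=0, v4=0: remaining (v1,v2,v5) ∈ {(0,0,1); (1,0,1)} — 2.
Total: 0 + 2 + 4 + 2 = 8.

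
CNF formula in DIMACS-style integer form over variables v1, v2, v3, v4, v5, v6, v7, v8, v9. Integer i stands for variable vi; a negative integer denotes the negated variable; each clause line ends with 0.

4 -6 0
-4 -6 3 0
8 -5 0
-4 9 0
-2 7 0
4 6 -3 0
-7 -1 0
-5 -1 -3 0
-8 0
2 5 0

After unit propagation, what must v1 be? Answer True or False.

False

Unit clause (~v8) sets v8 = False.
In (~v5 | v8), v8 is now false; ~v5 must hold, so v5 = False.
(v2 | v5) with v5 = False leaves only v2, so v2 = True.
(~v2 | v7) with v2 = True leaves only v7, so v7 = True.
From (~v7 | ~v1) and v7 = True: v1 = False.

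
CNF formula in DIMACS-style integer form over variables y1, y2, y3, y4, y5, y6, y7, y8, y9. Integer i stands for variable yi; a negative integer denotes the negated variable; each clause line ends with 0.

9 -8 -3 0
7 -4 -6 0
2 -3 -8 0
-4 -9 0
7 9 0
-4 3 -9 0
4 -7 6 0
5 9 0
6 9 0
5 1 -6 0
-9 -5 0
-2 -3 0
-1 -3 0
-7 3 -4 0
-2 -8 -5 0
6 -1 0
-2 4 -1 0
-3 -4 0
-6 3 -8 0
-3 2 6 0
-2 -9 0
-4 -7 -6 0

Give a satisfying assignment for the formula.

y1 = 0, y2 = 0, y3 = 0, y4 = 0, y5 = 0, y6 = 0, y7 = 0, y8 = 1, y9 = 1

Check each clause:
  1. (y9 | ~y3 | ~y8) — y9 is true.
  2. (y7 | ~y6 | ~y4) — ~y6 is true.
  3. (y2 | ~y3 | ~y8) — ~y3 is true.
  4. (~y4 | ~y9) — ~y4 is true.
  5. (y7 | y9) — y9 is true.
  6. (~y9 | y3 | ~y4) — ~y4 is true.
  7. (y6 | ~y7 | y4) — ~y7 is true.
  8. (y5 | y9) — y9 is true.
  9. (y6 | y9) — y9 is true.
  10. (y1 | ~y6 | y5) — ~y6 is true.
  11. (~y9 | ~y5) — ~y5 is true.
  12. (~y2 | ~y3) — ~y3 is true.
  13. (~y3 | ~y1) — ~y3 is true.
  14. (y3 | ~y4 | ~y7) — ~y7 is true.
  15. (~y2 | ~y5 | ~y8) — ~y5 is true.
  16. (~y1 | y6) — ~y1 is true.
  17. (y4 | ~y1 | ~y2) — ~y1 is true.
  18. (~y3 | ~y4) — ~y4 is true.
  19. (~y8 | y3 | ~y6) — ~y6 is true.
  20. (y6 | y2 | ~y3) — ~y3 is true.
  21. (~y2 | ~y9) — ~y2 is true.
  22. (~y7 | ~y4 | ~y6) — ~y7 is true.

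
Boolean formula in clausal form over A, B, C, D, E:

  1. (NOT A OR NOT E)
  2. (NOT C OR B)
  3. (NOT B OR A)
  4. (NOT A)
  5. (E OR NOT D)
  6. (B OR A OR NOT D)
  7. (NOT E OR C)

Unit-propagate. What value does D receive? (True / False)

False

(NOT A) stands alone — A = False.
In (NOT B OR A), A is now false; NOT B must hold, so B = False.
From (NOT C OR B) and B = False: C = False.
(B OR A OR NOT D): since A = False, B = False, the clause reduces to (NOT D). D = False.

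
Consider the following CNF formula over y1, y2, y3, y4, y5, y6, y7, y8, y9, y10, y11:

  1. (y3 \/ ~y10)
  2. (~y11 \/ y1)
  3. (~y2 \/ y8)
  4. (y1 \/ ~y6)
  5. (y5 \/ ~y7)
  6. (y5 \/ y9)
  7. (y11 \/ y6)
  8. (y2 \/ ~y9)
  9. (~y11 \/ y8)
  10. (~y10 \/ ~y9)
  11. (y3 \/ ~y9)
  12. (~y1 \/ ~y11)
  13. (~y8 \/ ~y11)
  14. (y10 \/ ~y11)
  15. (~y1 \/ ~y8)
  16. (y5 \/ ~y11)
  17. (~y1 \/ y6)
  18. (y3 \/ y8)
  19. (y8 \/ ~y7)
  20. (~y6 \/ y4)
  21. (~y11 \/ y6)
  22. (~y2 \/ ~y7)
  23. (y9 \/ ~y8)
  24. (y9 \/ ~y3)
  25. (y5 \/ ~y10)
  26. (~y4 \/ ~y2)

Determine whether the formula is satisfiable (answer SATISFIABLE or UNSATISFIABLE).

y11 = True:
  propagation gives y1=True; an empty clause results — contradiction.
y11 = False:
  propagation gives y6=True, y1=True, y8=False, y2=False; an empty clause results — contradiction.
Every branch closes, so no satisfying assignment exists.

UNSATISFIABLE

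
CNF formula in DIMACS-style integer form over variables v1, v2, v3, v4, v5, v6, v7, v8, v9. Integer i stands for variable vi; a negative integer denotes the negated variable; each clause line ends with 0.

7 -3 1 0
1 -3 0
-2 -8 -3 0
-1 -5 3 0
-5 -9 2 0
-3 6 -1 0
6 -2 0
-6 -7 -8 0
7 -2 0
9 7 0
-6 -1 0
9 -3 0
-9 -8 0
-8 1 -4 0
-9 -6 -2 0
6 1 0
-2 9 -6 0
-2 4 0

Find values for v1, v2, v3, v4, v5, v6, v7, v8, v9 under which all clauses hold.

v1=False, v2=False, v3=False, v4=True, v5=False, v6=True, v7=False, v8=False, v9=True

Check each clause:
  1. (v1 | ~v3 | v7) — ~v3 is true.
  2. (~v3 | v1) — ~v3 is true.
  3. (~v8 | ~v3 | ~v2) — ~v8 is true.
  4. (v3 | ~v1 | ~v5) — ~v5 is true.
  5. (~v5 | v2 | ~v9) — ~v5 is true.
  6. (~v3 | v6 | ~v1) — ~v3 is true.
  7. (~v2 | v6) — v6 is true.
  8. (~v8 | ~v6 | ~v7) — ~v8 is true.
  9. (~v2 | v7) — ~v2 is true.
  10. (v7 | v9) — v9 is true.
  11. (~v6 | ~v1) — ~v1 is true.
  12. (~v3 | v9) — v9 is true.
  13. (~v9 | ~v8) — ~v8 is true.
  14. (~v4 | v1 | ~v8) — ~v8 is true.
  15. (~v6 | ~v9 | ~v2) — ~v2 is true.
  16. (v6 | v1) — v6 is true.
  17. (~v2 | v9 | ~v6) — v9 is true.
  18. (v4 | ~v2) — v4 is true.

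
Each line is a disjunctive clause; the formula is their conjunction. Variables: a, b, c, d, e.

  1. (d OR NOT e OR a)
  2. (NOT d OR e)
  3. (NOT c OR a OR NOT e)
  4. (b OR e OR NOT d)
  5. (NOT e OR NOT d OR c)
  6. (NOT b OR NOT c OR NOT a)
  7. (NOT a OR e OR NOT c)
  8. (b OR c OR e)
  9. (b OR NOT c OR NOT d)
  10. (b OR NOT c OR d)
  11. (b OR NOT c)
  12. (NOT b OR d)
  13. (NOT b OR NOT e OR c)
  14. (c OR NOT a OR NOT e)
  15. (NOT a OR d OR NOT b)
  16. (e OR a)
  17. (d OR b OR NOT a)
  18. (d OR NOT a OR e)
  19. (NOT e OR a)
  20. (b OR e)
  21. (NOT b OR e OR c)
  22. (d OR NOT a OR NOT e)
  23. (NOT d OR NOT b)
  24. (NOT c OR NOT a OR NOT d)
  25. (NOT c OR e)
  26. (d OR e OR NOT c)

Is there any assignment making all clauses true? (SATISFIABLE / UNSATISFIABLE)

UNSATISFIABLE

e = True:
  propagation gives a=True, c=True, b=False; an empty clause results — contradiction.
e = False:
  propagation gives d=False, b=False; an empty clause results — contradiction.
Every branch closes, so no satisfying assignment exists.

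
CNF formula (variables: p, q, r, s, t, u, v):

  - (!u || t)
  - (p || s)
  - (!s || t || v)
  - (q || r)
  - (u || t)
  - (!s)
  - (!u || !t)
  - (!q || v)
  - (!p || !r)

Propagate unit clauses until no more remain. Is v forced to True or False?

Unit clause (!s) sets s = False.
From (p || s) and s = False: p = True.
(!p || !r) with p = True leaves only !r, so r = False.
From (q || r) and r = False: q = True.
(v || !q) with q = True leaves only v, so v = True.

True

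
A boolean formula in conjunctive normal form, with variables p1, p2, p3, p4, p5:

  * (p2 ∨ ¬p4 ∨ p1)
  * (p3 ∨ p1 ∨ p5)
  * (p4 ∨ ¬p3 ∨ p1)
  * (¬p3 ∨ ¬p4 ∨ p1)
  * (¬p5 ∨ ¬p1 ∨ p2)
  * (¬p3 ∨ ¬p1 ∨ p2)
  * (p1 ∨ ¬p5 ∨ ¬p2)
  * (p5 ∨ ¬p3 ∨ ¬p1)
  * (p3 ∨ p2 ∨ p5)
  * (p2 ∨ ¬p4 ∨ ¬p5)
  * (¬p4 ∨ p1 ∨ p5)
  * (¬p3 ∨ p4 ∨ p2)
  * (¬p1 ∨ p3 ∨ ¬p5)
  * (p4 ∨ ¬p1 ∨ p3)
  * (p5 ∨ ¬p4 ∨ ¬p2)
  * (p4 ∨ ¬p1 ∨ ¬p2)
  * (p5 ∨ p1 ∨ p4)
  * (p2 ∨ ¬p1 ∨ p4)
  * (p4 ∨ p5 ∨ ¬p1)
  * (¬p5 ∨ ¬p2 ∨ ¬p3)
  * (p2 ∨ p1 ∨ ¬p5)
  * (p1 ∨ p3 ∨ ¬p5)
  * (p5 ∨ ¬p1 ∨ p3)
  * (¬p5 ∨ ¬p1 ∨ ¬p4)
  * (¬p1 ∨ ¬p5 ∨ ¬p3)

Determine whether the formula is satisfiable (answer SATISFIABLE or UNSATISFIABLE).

p1 = True:
  p5 = True:
    propagation gives p2=True, p3=True; an empty clause results — contradiction.
  p5 = False:
    propagation gives p3=False; an empty clause results — contradiction.
p1 = False:
  p5 = True:
    propagation gives p2=False; an empty clause results — contradiction.
  p5 = False:
    propagation gives p3=True, p4=True; an empty clause results — contradiction.
Every branch closes, so no satisfying assignment exists.

UNSATISFIABLE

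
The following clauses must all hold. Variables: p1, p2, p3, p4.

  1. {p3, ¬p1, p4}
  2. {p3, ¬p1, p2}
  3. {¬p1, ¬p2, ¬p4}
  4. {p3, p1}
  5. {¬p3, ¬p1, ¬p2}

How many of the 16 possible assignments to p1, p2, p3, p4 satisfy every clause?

6

Satisfying assignments:
  p1=0 p2=0 p3=1 p4=0
  p1=0 p2=0 p3=1 p4=1
  p1=0 p2=1 p3=1 p4=0
  p1=0 p2=1 p3=1 p4=1
  p1=1 p2=0 p3=1 p4=0
  p1=1 p2=0 p3=1 p4=1
That's 6 in total.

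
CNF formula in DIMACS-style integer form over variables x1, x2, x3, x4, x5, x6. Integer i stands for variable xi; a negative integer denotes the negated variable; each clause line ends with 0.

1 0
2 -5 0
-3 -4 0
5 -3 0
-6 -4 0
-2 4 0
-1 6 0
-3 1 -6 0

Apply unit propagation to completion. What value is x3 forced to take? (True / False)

False

(x1) stands alone — x1 = True.
(x6 || !x1): since x1 = True, the clause reduces to (x6). x6 = True.
From (!x6 || !x4) and x6 = True: x4 = False.
From (!x2 || x4) and x4 = False: x2 = False.
(!x5 || x2) with x2 = False leaves only !x5, so x5 = False.
From (!x3 || x5) and x5 = False: x3 = False.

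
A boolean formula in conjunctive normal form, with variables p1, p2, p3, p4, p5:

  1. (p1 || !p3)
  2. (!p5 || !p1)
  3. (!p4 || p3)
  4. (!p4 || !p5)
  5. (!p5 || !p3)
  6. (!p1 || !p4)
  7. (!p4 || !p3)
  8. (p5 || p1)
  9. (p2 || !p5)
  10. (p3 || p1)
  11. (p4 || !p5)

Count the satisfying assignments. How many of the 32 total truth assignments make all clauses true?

4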